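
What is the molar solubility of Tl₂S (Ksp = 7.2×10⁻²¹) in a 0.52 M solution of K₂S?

Tl₂S(s) ⇌ 2 Tl⁺(aq) + S²⁻(aq)
S²⁻ is already present at 0.52 M. If s mol/L of Tl₂S dissolves, [Tl⁺] = 2s while [S²⁻] ≈ 0.52 M.
Ksp = [Tl⁺]^2[S²⁻] = (2s)^2(0.52)
(2s)^2 = 7.2×10⁻²¹ / (0.52) = 1.4×10⁻²⁰
s = 5.9×10⁻¹¹ M

5.9×10⁻¹¹ M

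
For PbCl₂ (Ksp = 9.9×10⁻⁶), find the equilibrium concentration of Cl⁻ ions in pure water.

PbCl₂(s) ⇌ Pb²⁺(aq) + 2 Cl⁻(aq)
For each mole of PbCl₂ that dissolves per liter, [Pb²⁺] = s and [Cl⁻] = 2s; let s denote this solubility.
Ksp = [Pb²⁺][Cl⁻]^2 = s · (2s)^2 = 4s^3 = 9.9×10⁻⁶
s = 1.4×10⁻² mol/L
[Cl⁻] = 2s = 2.7×10⁻² mol/L

2.7×10⁻² M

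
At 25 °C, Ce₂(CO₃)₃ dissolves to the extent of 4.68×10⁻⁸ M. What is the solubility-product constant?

Ksp = 2.42×10⁻³⁵

Ce₂(CO₃)₃(s) ⇌ 2 Ce³⁺(aq) + 3 CO₃²⁻(aq)
If s mol/L of Ce₂(CO₃)₃ dissolves, [Ce³⁺] = 2s and [CO₃²⁻] = 3s.
Ksp = [Ce³⁺]^2[CO₃²⁻]^3 = (2s)^2 · (3s)^3 = 108s^5
Ksp = 108 × (4.68×10⁻⁸)^5 = 2.42×10⁻³⁵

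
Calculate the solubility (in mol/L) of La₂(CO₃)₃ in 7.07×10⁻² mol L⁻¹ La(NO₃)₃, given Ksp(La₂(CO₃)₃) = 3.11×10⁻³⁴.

1.32×10⁻¹¹ M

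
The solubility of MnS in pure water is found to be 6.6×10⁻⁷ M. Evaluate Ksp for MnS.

Ksp = 4.4×10⁻¹³

MnS(s) ⇌ Mn²⁺(aq) + S²⁻(aq)
With molar solubility s: [Mn²⁺] = s, [S²⁻] = s.
Ksp = [Mn²⁺][S²⁻] = s · s = s^2
Ksp = (6.6×10⁻⁷)^2 = 4.4×10⁻¹³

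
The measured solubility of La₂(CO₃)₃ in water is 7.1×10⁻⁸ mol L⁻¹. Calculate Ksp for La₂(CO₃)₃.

La₂(CO₃)₃(s) ⇌ 2 La³⁺(aq) + 3 CO₃²⁻(aq)
Let s be the molar solubility. Then [La³⁺] = 2s and [CO₃²⁻] = 3s.
Ksp = [La³⁺]^2[CO₃²⁻]^3 = (2s)^2 · (3s)^3 = 108s^5
Ksp = 108 × (7.1×10⁻⁸)^5 = 1.9×10⁻³⁴

Ksp = 1.9×10⁻³⁴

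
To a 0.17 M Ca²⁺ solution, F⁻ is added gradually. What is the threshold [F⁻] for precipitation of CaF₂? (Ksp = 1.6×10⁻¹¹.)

9.7×10⁻⁶ M

Precipitation of each salt begins when its ion product equals Ksp.
CaF₂(s) ⇌ Ca²⁺(aq) + 2 F⁻(aq)
Ksp = [Ca²⁺][F⁻]^2 = [F⁻]^2(0.17)
[F⁻]^2 = 1.6×10⁻¹¹ / (0.17) = 9.4×10⁻¹¹
[F⁻] = 9.7×10⁻⁶ M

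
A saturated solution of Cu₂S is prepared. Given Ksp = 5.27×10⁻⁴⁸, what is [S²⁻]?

1.10×10⁻¹⁶ M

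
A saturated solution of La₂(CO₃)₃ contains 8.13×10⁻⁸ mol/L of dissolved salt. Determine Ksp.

Ksp = 3.84×10⁻³⁴

La₂(CO₃)₃(s) ⇌ 2 La³⁺(aq) + 3 CO₃²⁻(aq)
Call the molar solubility s, so that [La³⁺] = 2s and [CO₃²⁻] = 3s.
Ksp = [La³⁺]^2[CO₃²⁻]^3 = (2s)^2 · (3s)^3 = 108s^5
Ksp = 108 × (8.13×10⁻⁸)^5 = 3.84×10⁻³⁴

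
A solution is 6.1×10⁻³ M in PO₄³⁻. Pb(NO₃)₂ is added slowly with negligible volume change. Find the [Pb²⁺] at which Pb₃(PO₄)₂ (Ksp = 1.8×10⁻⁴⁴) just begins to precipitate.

7.9×10⁻¹⁴ M

Precipitation of each salt begins when its ion product equals Ksp.
Pb₃(PO₄)₂(s) ⇌ 3 Pb²⁺(aq) + 2 PO₄³⁻(aq)
Ksp = [Pb²⁺]^3[PO₄³⁻]^2 = [Pb²⁺]^3(6.1×10⁻³)^2
[Pb²⁺]^3 = 1.8×10⁻⁴⁴ / (6.1×10⁻³)^2 = 4.8×10⁻⁴⁰
[Pb²⁺] = 7.9×10⁻¹⁴ M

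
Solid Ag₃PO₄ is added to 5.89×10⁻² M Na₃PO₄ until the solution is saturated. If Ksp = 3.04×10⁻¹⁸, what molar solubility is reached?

1.24×10⁻⁶ M

Ag₃PO₄(s) ⇌ 3 Ag⁺(aq) + PO₄³⁻(aq)
With PO₄³⁻ already at 5.89×10⁻² M and s small, take [PO₄³⁻] ≈ 5.89×10⁻² M and [Ag⁺] = 3s.
Ksp = [Ag⁺]^3[PO₄³⁻] = (3s)^3(5.89×10⁻²)
(3s)^3 = 3.04×10⁻¹⁸ / (5.89×10⁻²) = 5.16×10⁻¹⁷
s = 1.24×10⁻⁶ M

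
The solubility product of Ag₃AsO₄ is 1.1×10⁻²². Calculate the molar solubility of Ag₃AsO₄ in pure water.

Ag₃AsO₄(s) ⇌ 3 Ag⁺(aq) + AsO₄³⁻(aq)
Call the molar solubility s, so that [Ag⁺] = 3s and [AsO₄³⁻] = s.
Ksp = [Ag⁺]^3[AsO₄³⁻] = (3s)^3 · s = 27s^4
27s^4 = 1.1×10⁻²²  ⇒  s^4 = 4.1×10⁻²⁴
Taking the 4th root, s = 1.4×10⁻⁶ mol/L.

1.4×10⁻⁶ M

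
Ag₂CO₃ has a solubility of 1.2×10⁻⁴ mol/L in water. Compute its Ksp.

Ksp = 6.9×10⁻¹²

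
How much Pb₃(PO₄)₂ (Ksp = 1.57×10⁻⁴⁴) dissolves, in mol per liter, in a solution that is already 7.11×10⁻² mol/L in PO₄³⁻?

4.86×10⁻¹⁵ M

Pb₃(PO₄)₂(s) ⇌ 3 Pb²⁺(aq) + 2 PO₄³⁻(aq)
With PO₄³⁻ already at 7.11×10⁻² mol/L and s small, take [PO₄³⁻] ≈ 7.11×10⁻² mol/L and [Pb²⁺] = 3s.
Ksp = [Pb²⁺]^3[PO₄³⁻]^2 = (3s)^3(7.11×10⁻²)^2
(3s)^3 = 1.57×10⁻⁴⁴ / (7.11×10⁻²)^2 = 3.11×10⁻⁴²
s = 4.86×10⁻¹⁵ mol/L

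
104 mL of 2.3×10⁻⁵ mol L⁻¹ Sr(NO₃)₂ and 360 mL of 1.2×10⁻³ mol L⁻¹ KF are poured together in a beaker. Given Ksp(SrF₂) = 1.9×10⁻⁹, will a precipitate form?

After mixing, V = 104 mL + 360 mL = 464 mL.
[Sr²⁺] = (2.3×10⁻⁵)(104)/464 = 5.2×10⁻⁶ mol L⁻¹
[F⁻] = (1.2×10⁻³)(360)/464 = 9.3×10⁻⁴ mol L⁻¹
Q = [Sr²⁺][F⁻]^2 = 4.5×10⁻¹²
Q = 4.5×10⁻¹² < Ksp = 1.9×10⁻⁹, so the solution is unsaturated and no precipitate forms.

No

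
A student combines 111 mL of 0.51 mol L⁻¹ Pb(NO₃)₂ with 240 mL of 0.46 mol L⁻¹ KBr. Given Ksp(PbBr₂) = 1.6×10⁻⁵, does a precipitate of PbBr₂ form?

Yes

After mixing, V = 111 mL + 240 mL = 351 mL.
[Pb²⁺] = (0.51)(111)/351 = 0.16 mol L⁻¹
[Br⁻] = (0.46)(240)/351 = 0.31 mol L⁻¹
Q = [Pb²⁺][Br⁻]^2 = 1.6×10⁻²
Since Q (1.6×10⁻²) exceeds Ksp (1.6×10⁻⁵), PbBr₂ will precipitate.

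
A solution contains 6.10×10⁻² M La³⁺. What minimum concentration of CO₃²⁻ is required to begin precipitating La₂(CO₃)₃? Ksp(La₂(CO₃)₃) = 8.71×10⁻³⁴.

6.16×10⁻¹¹ M

A salt starts to precipitate once the ion product Q reaches its Ksp.
La₂(CO₃)₃(s) ⇌ 2 La³⁺(aq) + 3 CO₃²⁻(aq)
Ksp = [La³⁺]^2[CO₃²⁻]^3 = [CO₃²⁻]^3(6.10×10⁻²)^2
[CO₃²⁻]^3 = 8.71×10⁻³⁴ / (6.10×10⁻²)^2 = 2.34×10⁻³¹
[CO₃²⁻] = 6.16×10⁻¹¹ M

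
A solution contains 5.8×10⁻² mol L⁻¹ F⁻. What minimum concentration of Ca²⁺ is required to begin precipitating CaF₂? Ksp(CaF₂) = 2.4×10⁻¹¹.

Precipitation begins when Q = Ksp.
CaF₂(s) ⇌ Ca²⁺(aq) + 2 F⁻(aq)
Ksp = [Ca²⁺][F⁻]^2 = [Ca²⁺](5.8×10⁻²)^2
[Ca²⁺] = 2.4×10⁻¹¹ / (5.8×10⁻²)^2 = 7.1×10⁻⁹
[Ca²⁺] = 7.1×10⁻⁹ mol L⁻¹

7.1×10⁻⁹ M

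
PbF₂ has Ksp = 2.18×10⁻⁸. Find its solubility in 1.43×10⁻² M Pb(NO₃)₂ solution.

6.17×10⁻⁴ M

PbF₂(s) ⇌ Pb²⁺(aq) + 2 F⁻(aq)
The solution already contains Pb²⁺ at 1.43×10⁻² M. Let s be the molar solubility of PbF₂.
[Pb²⁺] ≈ 1.43×10⁻² M (common ion dominates); [F⁻] = 2s.
Ksp = [Pb²⁺][F⁻]^2 = (1.43×10⁻²)(2s)^2
(2s)^2 = 2.18×10⁻⁸ / (1.43×10⁻²) = 1.52×10⁻⁶
s = 6.17×10⁻⁴ M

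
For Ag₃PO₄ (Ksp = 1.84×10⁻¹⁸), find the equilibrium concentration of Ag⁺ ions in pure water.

4.85×10⁻⁵ M

Ag₃PO₄(s) ⇌ 3 Ag⁺(aq) + PO₄³⁻(aq)
Let s be the molar solubility. Then [Ag⁺] = 3s and [PO₄³⁻] = s.
Ksp = [Ag⁺]^3[PO₄³⁻] = (3s)^3 · s = 27s^4 = 1.84×10⁻¹⁸
s = 1.62×10⁻⁵ mol/L
[Ag⁺] = 3s = 4.85×10⁻⁵ mol/L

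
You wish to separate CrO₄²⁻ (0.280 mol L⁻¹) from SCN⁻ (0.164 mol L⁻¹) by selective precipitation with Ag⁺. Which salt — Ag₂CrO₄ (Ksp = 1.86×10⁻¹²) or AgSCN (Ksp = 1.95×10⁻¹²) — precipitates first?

AgSCN

A salt starts to precipitate once the ion product Q reaches its Ksp.
For Ag₂CrO₄: [Ag⁺] = (Ksp/[CrO₄²⁻])^(1/2) = 2.58×10⁻⁶ mol L⁻¹
For AgSCN: [Ag⁺] = (Ksp/[SCN⁻]) = 1.19×10⁻¹¹ mol L⁻¹
The smaller threshold [Ag⁺] is reached first, so AgSCN precipitates first.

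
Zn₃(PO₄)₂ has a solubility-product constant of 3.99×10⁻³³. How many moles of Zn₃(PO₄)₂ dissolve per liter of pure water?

1.30×10⁻⁷ M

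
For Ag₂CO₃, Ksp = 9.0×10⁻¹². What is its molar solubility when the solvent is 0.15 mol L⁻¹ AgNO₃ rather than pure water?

Ag₂CO₃(s) ⇌ 2 Ag⁺(aq) + CO₃²⁻(aq)
With Ag⁺ already at 0.15 mol L⁻¹ and s small, take [Ag⁺] ≈ 0.15 mol L⁻¹ and [CO₃²⁻] = s.
Ksp = [Ag⁺]^2[CO₃²⁻] = (0.15)^2s
s = 9.0×10⁻¹² / (0.15)^2 = 4.0×10⁻¹⁰
s = 4.0×10⁻¹⁰ mol L⁻¹

4.0×10⁻¹⁰ M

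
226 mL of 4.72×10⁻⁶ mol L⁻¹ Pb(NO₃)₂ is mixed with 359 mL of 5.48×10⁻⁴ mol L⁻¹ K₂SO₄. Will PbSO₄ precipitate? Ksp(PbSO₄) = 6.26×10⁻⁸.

After mixing, V = 226 mL + 359 mL = 585 mL.
[Pb²⁺] = (4.72×10⁻⁶)(226)/585 = 1.82×10⁻⁶ mol L⁻¹
[SO₄²⁻] = (5.48×10⁻⁴)(359)/585 = 3.36×10⁻⁴ mol L⁻¹
Q = [Pb²⁺][SO₄²⁻] = 6.13×10⁻¹⁰
Q < Ksp (6.13×10⁻¹⁰ vs 6.26×10⁻⁸); the solution remains unsaturated and no precipitate forms.

No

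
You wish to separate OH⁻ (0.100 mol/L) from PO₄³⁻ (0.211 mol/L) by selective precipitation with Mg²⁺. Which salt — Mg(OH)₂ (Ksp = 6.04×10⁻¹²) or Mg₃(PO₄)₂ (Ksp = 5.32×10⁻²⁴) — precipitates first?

Precipitation of each salt begins when its ion product equals Ksp.
For Mg(OH)₂: [Mg²⁺] = (Ksp/[OH⁻]^2) = 6.04×10⁻¹⁰ mol/L
For Mg₃(PO₄)₂: [Mg²⁺] = (Ksp/[PO₄³⁻]^2)^(1/3) = 4.93×10⁻⁸ mol/L
Mg(OH)₂ requires the lower [Mg²⁺], so it precipitates first.

Mg(OH)₂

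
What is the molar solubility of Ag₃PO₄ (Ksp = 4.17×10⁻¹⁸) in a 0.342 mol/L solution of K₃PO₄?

Ag₃PO₄(s) ⇌ 3 Ag⁺(aq) + PO₄³⁻(aq)
With PO₄³⁻ already at 0.342 mol/L and s small, take [PO₄³⁻] ≈ 0.342 mol/L and [Ag⁺] = 3s.
Ksp = [Ag⁺]^3[PO₄³⁻] = (3s)^3(0.342)
(3s)^3 = 4.17×10⁻¹⁸ / (0.342) = 1.22×10⁻¹⁷
s = 7.67×10⁻⁷ mol/L

7.67×10⁻⁷ M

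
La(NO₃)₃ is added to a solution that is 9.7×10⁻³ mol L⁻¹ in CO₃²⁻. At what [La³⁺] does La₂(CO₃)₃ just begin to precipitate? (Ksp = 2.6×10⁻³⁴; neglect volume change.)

Precipitation begins when Q = Ksp.
La₂(CO₃)₃(s) ⇌ 2 La³⁺(aq) + 3 CO₃²⁻(aq)
Ksp = [La³⁺]^2[CO₃²⁻]^3 = [La³⁺]^2(9.7×10⁻³)^3
[La³⁺]^2 = 2.6×10⁻³⁴ / (9.7×10⁻³)^3 = 2.8×10⁻²⁸
[La³⁺] = 1.7×10⁻¹⁴ mol L⁻¹

1.7×10⁻¹⁴ M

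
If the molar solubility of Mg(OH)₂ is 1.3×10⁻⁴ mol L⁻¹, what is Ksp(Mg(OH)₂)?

Ksp = 8.8×10⁻¹²

Mg(OH)₂(s) ⇌ Mg²⁺(aq) + 2 OH⁻(aq)
Call the molar solubility s, so that [Mg²⁺] = s and [OH⁻] = 2s.
Ksp = [Mg²⁺][OH⁻]^2 = s · (2s)^2 = 4s^3
Ksp = 4 × (1.3×10⁻⁴)^3 = 8.8×10⁻¹²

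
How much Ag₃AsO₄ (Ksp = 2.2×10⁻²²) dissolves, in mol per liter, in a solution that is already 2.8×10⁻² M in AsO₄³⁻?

Ag₃AsO₄(s) ⇌ 3 Ag⁺(aq) + AsO₄³⁻(aq)
The solution already contains AsO₄³⁻ at 2.8×10⁻² M. Let s be the molar solubility of Ag₃AsO₄.
[AsO₄³⁻] ≈ 2.8×10⁻² M (common ion dominates); [Ag⁺] = 3s.
Ksp = [Ag⁺]^3[AsO₄³⁻] = (3s)^3(2.8×10⁻²)
(3s)^3 = 2.2×10⁻²² / (2.8×10⁻²) = 7.9×10⁻²¹
s = 6.6×10⁻⁸ M

6.6×10⁻⁸ M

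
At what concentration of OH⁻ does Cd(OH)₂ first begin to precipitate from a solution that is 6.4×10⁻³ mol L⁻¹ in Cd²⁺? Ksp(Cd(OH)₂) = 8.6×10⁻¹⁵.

1.2×10⁻⁶ M

Each salt precipitates once Q = Ksp for that salt.
Cd(OH)₂(s) ⇌ Cd²⁺(aq) + 2 OH⁻(aq)
Ksp = [Cd²⁺][OH⁻]^2 = [OH⁻]^2(6.4×10⁻³)
[OH⁻]^2 = 8.6×10⁻¹⁵ / (6.4×10⁻³) = 1.3×10⁻¹²
[OH⁻] = 1.2×10⁻⁶ mol L⁻¹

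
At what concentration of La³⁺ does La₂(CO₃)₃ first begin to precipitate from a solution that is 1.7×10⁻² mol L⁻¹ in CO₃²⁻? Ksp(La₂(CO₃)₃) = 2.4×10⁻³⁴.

7.0×10⁻¹⁵ M

Each salt precipitates once Q = Ksp for that salt.
La₂(CO₃)₃(s) ⇌ 2 La³⁺(aq) + 3 CO₃²⁻(aq)
Ksp = [La³⁺]^2[CO₃²⁻]^3 = [La³⁺]^2(1.7×10⁻²)^3
[La³⁺]^2 = 2.4×10⁻³⁴ / (1.7×10⁻²)^3 = 4.9×10⁻²⁹
[La³⁺] = 7.0×10⁻¹⁵ mol L⁻¹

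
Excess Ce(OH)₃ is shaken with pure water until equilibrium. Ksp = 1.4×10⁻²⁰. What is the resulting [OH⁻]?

1.4×10⁻⁵ M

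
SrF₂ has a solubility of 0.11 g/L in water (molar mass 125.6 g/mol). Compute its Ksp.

Convert to molarity: s = 0.11 / 125.6 = 8.758×10⁻⁴ mol/L
SrF₂(s) ⇌ Sr²⁺(aq) + 2 F⁻(aq)
Let s be the molar solubility. Then [Sr²⁺] = s and [F⁻] = 2s.
Ksp = [Sr²⁺][F⁻]^2 = s · (2s)^2 = 4s^3
Ksp = 4 × (8.758×10⁻⁴)^3 = 2.7×10⁻⁹

Ksp = 2.7×10⁻⁹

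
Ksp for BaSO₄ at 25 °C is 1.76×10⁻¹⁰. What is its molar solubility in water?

BaSO₄(s) ⇌ Ba²⁺(aq) + SO₄²⁻(aq)
Let s be the molar solubility. Then [Ba²⁺] = s and [SO₄²⁻] = s.
Ksp = [Ba²⁺][SO₄²⁻] = s · s = s^2
s^2 = 1.76×10⁻¹⁰
Taking the 2nd root, s = 1.33×10⁻⁵ mol L⁻¹.

1.33×10⁻⁵ M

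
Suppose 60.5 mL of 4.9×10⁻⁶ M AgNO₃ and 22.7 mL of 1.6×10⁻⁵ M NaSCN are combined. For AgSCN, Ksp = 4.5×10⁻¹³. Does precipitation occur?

The combined volume is 83.2 mL.
[Ag⁺] = (4.9×10⁻⁶)(60.5)/83.2 = 3.6×10⁻⁶ M
[SCN⁻] = (1.6×10⁻⁵)(22.7)/83.2 = 4.4×10⁻⁶ M
Q = [Ag⁺][SCN⁻] = 1.6×10⁻¹¹
Since Q (1.6×10⁻¹¹) exceeds Ksp (4.5×10⁻¹³), AgSCN will precipitate.

Yes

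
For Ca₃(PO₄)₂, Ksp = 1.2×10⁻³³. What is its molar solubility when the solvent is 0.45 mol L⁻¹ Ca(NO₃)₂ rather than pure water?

Ca₃(PO₄)₂(s) ⇌ 3 Ca²⁺(aq) + 2 PO₄³⁻(aq)
With Ca²⁺ already at 0.45 mol L⁻¹ and s small, take [Ca²⁺] ≈ 0.45 mol L⁻¹ and [PO₄³⁻] = 2s.
Ksp = [Ca²⁺]^3[PO₄³⁻]^2 = (0.45)^3(2s)^2
(2s)^2 = 1.2×10⁻³³ / (0.45)^3 = 1.3×10⁻³²
s = 5.7×10⁻¹⁷ mol L⁻¹

5.7×10⁻¹⁷ M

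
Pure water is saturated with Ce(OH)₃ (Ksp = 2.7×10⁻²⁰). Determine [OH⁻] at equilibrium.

1.7×10⁻⁵ M

Ce(OH)₃(s) ⇌ Ce³⁺(aq) + 3 OH⁻(aq)
Call the molar solubility s, so that [Ce³⁺] = s and [OH⁻] = 3s.
Ksp = [Ce³⁺][OH⁻]^3 = s · (3s)^3 = 27s^4 = 2.7×10⁻²⁰
s = 5.6×10⁻⁶ mol/L
[OH⁻] = 3s = 1.7×10⁻⁵ mol/L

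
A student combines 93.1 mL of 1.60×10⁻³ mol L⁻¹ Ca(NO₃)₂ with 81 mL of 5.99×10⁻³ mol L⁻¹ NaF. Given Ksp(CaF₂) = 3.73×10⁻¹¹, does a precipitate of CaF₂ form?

The combined volume is 174.1 mL.
[Ca²⁺] = (1.60×10⁻³)(93.1)/174.1 = 8.56×10⁻⁴ mol L⁻¹
[F⁻] = (5.99×10⁻³)(81)/174.1 = 2.79×10⁻³ mol L⁻¹
Q = [Ca²⁺][F⁻]^2 = 6.65×10⁻⁹
Because Q > Ksp (6.65×10⁻⁹ vs 3.73×10⁻¹¹), a precipitate of CaF₂ forms.

Yes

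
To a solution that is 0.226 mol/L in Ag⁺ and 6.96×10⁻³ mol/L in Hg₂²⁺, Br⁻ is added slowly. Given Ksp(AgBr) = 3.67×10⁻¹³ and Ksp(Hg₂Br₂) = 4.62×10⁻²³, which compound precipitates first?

AgBr

Precipitation begins when Q = Ksp.
For AgBr: [Br⁻] = (Ksp/[Ag⁺]) = 1.62×10⁻¹² mol/L
For Hg₂Br₂: [Br⁻] = (Ksp/[Hg₂²⁺])^(1/2) = 8.15×10⁻¹¹ mol/L
AgBr requires the lower [Br⁻], so it precipitates first.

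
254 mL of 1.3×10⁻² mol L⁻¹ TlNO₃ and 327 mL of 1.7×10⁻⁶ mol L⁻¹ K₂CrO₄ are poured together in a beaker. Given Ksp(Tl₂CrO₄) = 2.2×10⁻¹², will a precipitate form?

After mixing, V = 254 mL + 327 mL = 581 mL.
[Tl⁺] = (1.3×10⁻²)(254)/581 = 5.7×10⁻³ mol L⁻¹
[CrO₄²⁻] = (1.7×10⁻⁶)(327)/581 = 9.6×10⁻⁷ mol L⁻¹
Q = [Tl⁺]^2[CrO₄²⁻] = 3.1×10⁻¹¹
Because Q > Ksp (3.1×10⁻¹¹ vs 2.2×10⁻¹²), a precipitate of Tl₂CrO₄ forms.

Yes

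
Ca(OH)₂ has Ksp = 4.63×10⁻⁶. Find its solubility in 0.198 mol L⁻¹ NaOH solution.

Ca(OH)₂(s) ⇌ Ca²⁺(aq) + 2 OH⁻(aq)
With OH⁻ already at 0.198 mol L⁻¹ and s small, take [OH⁻] ≈ 0.198 mol L⁻¹ and [Ca²⁺] = s.
Ksp = [Ca²⁺][OH⁻]^2 = s(0.198)^2
s = 4.63×10⁻⁶ / (0.198)^2 = 1.18×10⁻⁴
s = 1.18×10⁻⁴ mol L⁻¹

1.18×10⁻⁴ M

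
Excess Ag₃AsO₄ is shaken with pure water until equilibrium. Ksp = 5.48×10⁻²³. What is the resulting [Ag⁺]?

Ag₃AsO₄(s) ⇌ 3 Ag⁺(aq) + AsO₄³⁻(aq)
Call the molar solubility s, so that [Ag⁺] = 3s and [AsO₄³⁻] = s.
Ksp = [Ag⁺]^3[AsO₄³⁻] = (3s)^3 · s = 27s^4 = 5.48×10⁻²³
s = 1.19×10⁻⁶ mol L⁻¹
[Ag⁺] = 3s = 3.58×10⁻⁶ mol L⁻¹

3.58×10⁻⁶ M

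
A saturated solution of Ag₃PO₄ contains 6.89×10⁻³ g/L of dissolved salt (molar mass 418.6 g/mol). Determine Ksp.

Convert to molarity: s = 6.89×10⁻³ / 418.6 = 1.6460×10⁻⁵ mol/L
Ag₃PO₄(s) ⇌ 3 Ag⁺(aq) + PO₄³⁻(aq)
Let s be the molar solubility. Then [Ag⁺] = 3s and [PO₄³⁻] = s.
Ksp = [Ag⁺]^3[PO₄³⁻] = (3s)^3 · s = 27s^4
Ksp = 27 × (1.6460×10⁻⁵)^4 = 1.98×10⁻¹⁸

Ksp = 1.98×10⁻¹⁸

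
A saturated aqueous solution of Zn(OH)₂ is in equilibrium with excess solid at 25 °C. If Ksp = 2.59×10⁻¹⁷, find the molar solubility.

Zn(OH)₂(s) ⇌ Zn²⁺(aq) + 2 OH⁻(aq)
Call the molar solubility s, so that [Zn²⁺] = s and [OH⁻] = 2s.
Ksp = [Zn²⁺][OH⁻]^2 = s · (2s)^2 = 4s^3
4s^3 = 2.59×10⁻¹⁷  ⇒  s^3 = 6.48×10⁻¹⁸
s = 1.86×10⁻⁶ M

1.86×10⁻⁶ M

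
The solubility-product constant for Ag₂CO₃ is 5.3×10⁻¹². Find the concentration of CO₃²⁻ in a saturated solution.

Ag₂CO₃(s) ⇌ 2 Ag⁺(aq) + CO₃²⁻(aq)
With molar solubility s: [Ag⁺] = 2s, [CO₃²⁻] = s.
Ksp = [Ag⁺]^2[CO₃²⁻] = (2s)^2 · s = 4s^3 = 5.3×10⁻¹²
s = 1.1×10⁻⁴ mol L⁻¹
[CO₃²⁻] = s = 1.1×10⁻⁴ mol L⁻¹

1.1×10⁻⁴ M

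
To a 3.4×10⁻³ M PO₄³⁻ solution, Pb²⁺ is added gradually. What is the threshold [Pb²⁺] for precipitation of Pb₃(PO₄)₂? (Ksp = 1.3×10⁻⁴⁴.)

1.0×10⁻¹³ M

The threshold for precipitation is Q = Ksp.
Pb₃(PO₄)₂(s) ⇌ 3 Pb²⁺(aq) + 2 PO₄³⁻(aq)
Ksp = [Pb²⁺]^3[PO₄³⁻]^2 = [Pb²⁺]^3(3.4×10⁻³)^2
[Pb²⁺]^3 = 1.3×10⁻⁴⁴ / (3.4×10⁻³)^2 = 1.1×10⁻³⁹
[Pb²⁺] = 1.0×10⁻¹³ M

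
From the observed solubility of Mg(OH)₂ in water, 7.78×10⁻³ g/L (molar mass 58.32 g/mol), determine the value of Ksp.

Ksp = 9.50×10⁻¹²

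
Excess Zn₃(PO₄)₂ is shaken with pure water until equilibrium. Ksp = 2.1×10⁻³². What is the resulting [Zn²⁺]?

5.4×10⁻⁷ M

Zn₃(PO₄)₂(s) ⇌ 3 Zn²⁺(aq) + 2 PO₄³⁻(aq)
For each mole of Zn₃(PO₄)₂ that dissolves per liter, [Zn²⁺] = 3s and [PO₄³⁻] = 2s; let s denote this solubility.
Ksp = [Zn²⁺]^3[PO₄³⁻]^2 = (3s)^3 · (2s)^2 = 108s^5 = 2.1×10⁻³²
s = 1.8×10⁻⁷ M
[Zn²⁺] = 3s = 5.4×10⁻⁷ M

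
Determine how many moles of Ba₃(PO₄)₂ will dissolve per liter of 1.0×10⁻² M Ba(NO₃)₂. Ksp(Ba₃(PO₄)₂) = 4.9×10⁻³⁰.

Ba₃(PO₄)₂(s) ⇌ 3 Ba²⁺(aq) + 2 PO₄³⁻(aq)
Let s be the solubility of Ba₃(PO₄)₂ here. The common ion gives [Ba²⁺] ≈ 1.0×10⁻² M, and [PO₄³⁻] = 2s.
Ksp = [Ba²⁺]^3[PO₄³⁻]^2 = (1.0×10⁻²)^3(2s)^2
(2s)^2 = 4.9×10⁻³⁰ / (1.0×10⁻²)^3 = 4.9×10⁻²⁴
s = 1.1×10⁻¹² M

1.1×10⁻¹² M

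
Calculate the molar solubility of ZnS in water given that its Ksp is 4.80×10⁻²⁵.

6.93×10⁻¹³ M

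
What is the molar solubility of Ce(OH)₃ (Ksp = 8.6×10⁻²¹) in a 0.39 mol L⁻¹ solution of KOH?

Ce(OH)₃(s) ⇌ Ce³⁺(aq) + 3 OH⁻(aq)
OH⁻ is already present at 0.39 mol L⁻¹. If s mol/L of Ce(OH)₃ dissolves, [Ce³⁺] = s while [OH⁻] ≈ 0.39 mol L⁻¹.
Ksp = [Ce³⁺][OH⁻]^3 = s(0.39)^3
s = 8.6×10⁻²¹ / (0.39)^3 = 1.4×10⁻¹⁹
s = 1.4×10⁻¹⁹ mol L⁻¹

1.4×10⁻¹⁹ M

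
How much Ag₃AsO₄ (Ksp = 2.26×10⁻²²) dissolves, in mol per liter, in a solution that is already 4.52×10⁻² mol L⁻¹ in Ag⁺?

2.45×10⁻¹⁸ M

Ag₃AsO₄(s) ⇌ 3 Ag⁺(aq) + AsO₄³⁻(aq)
Let s be the solubility of Ag₃AsO₄ here. The common ion gives [Ag⁺] ≈ 4.52×10⁻² mol L⁻¹, and [AsO₄³⁻] = s.
Ksp = [Ag⁺]^3[AsO₄³⁻] = (4.52×10⁻²)^3s
s = 2.26×10⁻²² / (4.52×10⁻²)^3 = 2.45×10⁻¹⁸
s = 2.45×10⁻¹⁸ mol L⁻¹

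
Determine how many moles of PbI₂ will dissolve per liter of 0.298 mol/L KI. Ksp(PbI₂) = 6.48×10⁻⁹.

7.30×10⁻⁸ M

PbI₂(s) ⇌ Pb²⁺(aq) + 2 I⁻(aq)
Let s be the solubility of PbI₂ here. The common ion gives [I⁻] ≈ 0.298 mol/L, and [Pb²⁺] = s.
Ksp = [Pb²⁺][I⁻]^2 = s(0.298)^2
s = 6.48×10⁻⁹ / (0.298)^2 = 7.30×10⁻⁸
s = 7.30×10⁻⁸ mol/L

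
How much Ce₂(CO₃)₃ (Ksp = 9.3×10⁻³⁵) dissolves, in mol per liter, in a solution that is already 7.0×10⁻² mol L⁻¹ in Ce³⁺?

8.9×10⁻¹² M

Ce₂(CO₃)₃(s) ⇌ 2 Ce³⁺(aq) + 3 CO₃²⁻(aq)
Let s be the solubility of Ce₂(CO₃)₃ here. The common ion gives [Ce³⁺] ≈ 7.0×10⁻² mol L⁻¹, and [CO₃²⁻] = 3s.
Ksp = [Ce³⁺]^2[CO₃²⁻]^3 = (7.0×10⁻²)^2(3s)^3
(3s)^3 = 9.3×10⁻³⁵ / (7.0×10⁻²)^2 = 1.9×10⁻³²
s = 8.9×10⁻¹² mol L⁻¹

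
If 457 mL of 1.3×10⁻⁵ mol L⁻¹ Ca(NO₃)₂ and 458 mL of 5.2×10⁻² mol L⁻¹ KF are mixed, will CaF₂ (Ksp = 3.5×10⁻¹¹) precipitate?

Yes

After mixing, V = 457 mL + 458 mL = 915 mL.
[Ca²⁺] = (1.3×10⁻⁵)(457)/915 = 6.5×10⁻⁶ mol L⁻¹
[F⁻] = (5.2×10⁻²)(458)/915 = 2.6×10⁻² mol L⁻¹
Q = [Ca²⁺][F⁻]^2 = 4.4×10⁻⁹
Because Q > Ksp (4.4×10⁻⁹ vs 3.5×10⁻¹¹), a precipitate of CaF₂ forms.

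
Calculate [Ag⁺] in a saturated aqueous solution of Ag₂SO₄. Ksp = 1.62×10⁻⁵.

3.19×10⁻² M

Ag₂SO₄(s) ⇌ 2 Ag⁺(aq) + SO₄²⁻(aq)
For each mole of Ag₂SO₄ that dissolves per liter, [Ag⁺] = 2s and [SO₄²⁻] = s; let s denote this solubility.
Ksp = [Ag⁺]^2[SO₄²⁻] = (2s)^2 · s = 4s^3 = 1.62×10⁻⁵
s = 1.59×10⁻² M
[Ag⁺] = 2s = 3.19×10⁻² M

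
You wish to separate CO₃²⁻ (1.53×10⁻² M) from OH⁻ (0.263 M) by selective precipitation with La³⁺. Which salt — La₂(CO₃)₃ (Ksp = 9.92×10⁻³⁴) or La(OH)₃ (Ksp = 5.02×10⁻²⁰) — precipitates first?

Precipitation begins when Q = Ksp.
For La₂(CO₃)₃: [La³⁺] = (Ksp/[CO₃²⁻]^3)^(1/2) = 1.66×10⁻¹⁴ M
For La(OH)₃: [La³⁺] = (Ksp/[OH⁻]^3) = 2.76×10⁻¹⁸ M
La(OH)₃ requires the lower [La³⁺], so it precipitates first.

La(OH)₃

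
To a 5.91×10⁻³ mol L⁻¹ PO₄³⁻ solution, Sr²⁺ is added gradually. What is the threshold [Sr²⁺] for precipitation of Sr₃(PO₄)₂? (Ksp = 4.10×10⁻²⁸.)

The threshold for precipitation is Q = Ksp.
Sr₃(PO₄)₂(s) ⇌ 3 Sr²⁺(aq) + 2 PO₄³⁻(aq)
Ksp = [Sr²⁺]^3[PO₄³⁻]^2 = [Sr²⁺]^3(5.91×10⁻³)^2
[Sr²⁺]^3 = 4.10×10⁻²⁸ / (5.91×10⁻³)^2 = 1.17×10⁻²³
[Sr²⁺] = 2.27×10⁻⁸ mol L⁻¹

2.27×10⁻⁸ M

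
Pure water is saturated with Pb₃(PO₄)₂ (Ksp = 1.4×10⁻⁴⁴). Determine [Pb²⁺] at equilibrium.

Pb₃(PO₄)₂(s) ⇌ 3 Pb²⁺(aq) + 2 PO₄³⁻(aq)
Let s be the molar solubility. Then [Pb²⁺] = 3s and [PO₄³⁻] = 2s.
Ksp = [Pb²⁺]^3[PO₄³⁻]^2 = (3s)^3 · (2s)^2 = 108s^5 = 1.4×10⁻⁴⁴
s = 6.6×10⁻¹⁰ mol L⁻¹
[Pb²⁺] = 3s = 2.0×10⁻⁹ mol L⁻¹

2.0×10⁻⁹ M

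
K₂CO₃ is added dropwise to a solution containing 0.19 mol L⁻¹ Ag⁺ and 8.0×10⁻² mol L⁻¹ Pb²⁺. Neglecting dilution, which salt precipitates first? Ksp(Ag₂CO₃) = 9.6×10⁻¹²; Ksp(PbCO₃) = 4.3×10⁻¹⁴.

PbCO₃

Each salt precipitates once Q = Ksp for that salt.
For Ag₂CO₃: [CO₃²⁻] = (Ksp/[Ag⁺]^2) = 2.7×10⁻¹⁰ mol L⁻¹
For PbCO₃: [CO₃²⁻] = (Ksp/[Pb²⁺]) = 5.4×10⁻¹³ mol L⁻¹
Since PbCO₃ needs less CO₃²⁻ to reach saturation, it precipitates first.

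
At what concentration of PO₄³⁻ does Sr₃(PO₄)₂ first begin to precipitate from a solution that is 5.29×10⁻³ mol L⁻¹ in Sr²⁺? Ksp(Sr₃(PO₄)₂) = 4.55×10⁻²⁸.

5.54×10⁻¹¹ M

Precipitation begins when Q = Ksp.
Sr₃(PO₄)₂(s) ⇌ 3 Sr²⁺(aq) + 2 PO₄³⁻(aq)
Ksp = [Sr²⁺]^3[PO₄³⁻]^2 = [PO₄³⁻]^2(5.29×10⁻³)^3
[PO₄³⁻]^2 = 4.55×10⁻²⁸ / (5.29×10⁻³)^3 = 3.07×10⁻²¹
[PO₄³⁻] = 5.54×10⁻¹¹ mol L⁻¹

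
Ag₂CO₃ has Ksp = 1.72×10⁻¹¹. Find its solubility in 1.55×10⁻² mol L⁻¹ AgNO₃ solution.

Ag₂CO₃(s) ⇌ 2 Ag⁺(aq) + CO₃²⁻(aq)
Ag⁺ is already present at 1.55×10⁻² mol L⁻¹. If s mol/L of Ag₂CO₃ dissolves, [CO₃²⁻] = s while [Ag⁺] ≈ 1.55×10⁻² mol L⁻¹.
Ksp = [Ag⁺]^2[CO₃²⁻] = (1.55×10⁻²)^2s
s = 1.72×10⁻¹¹ / (1.55×10⁻²)^2 = 7.16×10⁻⁸
s = 7.16×10⁻⁸ mol L⁻¹

7.16×10⁻⁸ M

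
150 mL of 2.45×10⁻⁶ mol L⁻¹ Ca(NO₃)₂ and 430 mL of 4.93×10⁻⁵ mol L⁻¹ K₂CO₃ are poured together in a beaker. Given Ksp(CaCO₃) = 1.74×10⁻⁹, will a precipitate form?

No

After mixing, V = 150 mL + 430 mL = 580 mL.
[Ca²⁺] = (2.45×10⁻⁶)(150)/580 = 6.34×10⁻⁷ mol L⁻¹
[CO₃²⁻] = (4.93×10⁻⁵)(430)/580 = 3.66×10⁻⁵ mol L⁻¹
Q = [Ca²⁺][CO₃²⁻] = 2.32×10⁻¹¹
Since Q (2.32×10⁻¹¹) is less than Ksp (1.74×10⁻⁹), no CaCO₃ precipitates.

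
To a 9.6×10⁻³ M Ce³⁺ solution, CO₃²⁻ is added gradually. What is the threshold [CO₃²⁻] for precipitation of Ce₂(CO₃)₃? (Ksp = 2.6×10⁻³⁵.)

The threshold for precipitation is Q = Ksp.
Ce₂(CO₃)₃(s) ⇌ 2 Ce³⁺(aq) + 3 CO₃²⁻(aq)
Ksp = [Ce³⁺]^2[CO₃²⁻]^3 = [CO₃²⁻]^3(9.6×10⁻³)^2
[CO₃²⁻]^3 = 2.6×10⁻³⁵ / (9.6×10⁻³)^2 = 2.8×10⁻³¹
[CO₃²⁻] = 6.6×10⁻¹¹ M

6.6×10⁻¹¹ M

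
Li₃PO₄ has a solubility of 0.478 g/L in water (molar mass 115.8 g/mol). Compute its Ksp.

Convert to molarity: s = 0.478 / 115.8 = 4.1278×10⁻³ mol/L
Li₃PO₄(s) ⇌ 3 Li⁺(aq) + PO₄³⁻(aq)
Let s be the molar solubility. Then [Li⁺] = 3s and [PO₄³⁻] = s.
Ksp = [Li⁺]^3[PO₄³⁻] = (3s)^3 · s = 27s^4
Ksp = 27 × (4.1278×10⁻³)^4 = 7.84×10⁻⁹

Ksp = 7.84×10⁻⁹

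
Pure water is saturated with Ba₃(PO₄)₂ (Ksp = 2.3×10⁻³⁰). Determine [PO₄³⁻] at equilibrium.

9.3×10⁻⁷ M

Ba₃(PO₄)₂(s) ⇌ 3 Ba²⁺(aq) + 2 PO₄³⁻(aq)
For each mole of Ba₃(PO₄)₂ that dissolves per liter, [Ba²⁺] = 3s and [PO₄³⁻] = 2s; let s denote this solubility.
Ksp = [Ba²⁺]^3[PO₄³⁻]^2 = (3s)^3 · (2s)^2 = 108s^5 = 2.3×10⁻³⁰
s = 4.6×10⁻⁷ mol L⁻¹
[PO₄³⁻] = 2s = 9.3×10⁻⁷ mol L⁻¹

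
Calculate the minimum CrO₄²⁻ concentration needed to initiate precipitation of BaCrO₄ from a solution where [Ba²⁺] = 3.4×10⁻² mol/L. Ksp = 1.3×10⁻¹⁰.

3.8×10⁻⁹ M

A salt starts to precipitate once the ion product Q reaches its Ksp.
BaCrO₄(s) ⇌ Ba²⁺(aq) + CrO₄²⁻(aq)
Ksp = [Ba²⁺][CrO₄²⁻] = [CrO₄²⁻](3.4×10⁻²)
[CrO₄²⁻] = 1.3×10⁻¹⁰ / (3.4×10⁻²) = 3.8×10⁻⁹
[CrO₄²⁻] = 3.8×10⁻⁹ mol/L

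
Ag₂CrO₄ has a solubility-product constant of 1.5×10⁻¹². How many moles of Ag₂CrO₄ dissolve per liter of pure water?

7.2×10⁻⁵ M

Ag₂CrO₄(s) ⇌ 2 Ag⁺(aq) + CrO₄²⁻(aq)
Let s be the molar solubility. Then [Ag⁺] = 2s and [CrO₄²⁻] = s.
Ksp = [Ag⁺]^2[CrO₄²⁻] = (2s)^2 · s = 4s^3
4s^3 = 1.5×10⁻¹²  ⇒  s^3 = 3.8×10⁻¹³
Taking the 3rd root, s = 7.2×10⁻⁵ mol L⁻¹.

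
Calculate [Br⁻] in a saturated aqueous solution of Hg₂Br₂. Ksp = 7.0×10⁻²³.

5.2×10⁻⁸ M

Hg₂Br₂(s) ⇌ Hg₂²⁺(aq) + 2 Br⁻(aq)
For each mole of Hg₂Br₂ that dissolves per liter, [Hg₂²⁺] = s and [Br⁻] = 2s; let s denote this solubility.
Ksp = [Hg₂²⁺][Br⁻]^2 = s · (2s)^2 = 4s^3 = 7.0×10⁻²³
s = 2.6×10⁻⁸ M
[Br⁻] = 2s = 5.2×10⁻⁸ M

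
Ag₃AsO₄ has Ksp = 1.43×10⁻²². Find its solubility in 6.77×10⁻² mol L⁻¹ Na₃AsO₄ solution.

4.28×10⁻⁸ M

Ag₃AsO₄(s) ⇌ 3 Ag⁺(aq) + AsO₄³⁻(aq)
Let s be the solubility of Ag₃AsO₄ here. The common ion gives [AsO₄³⁻] ≈ 6.77×10⁻² mol L⁻¹, and [Ag⁺] = 3s.
Ksp = [Ag⁺]^3[AsO₄³⁻] = (3s)^3(6.77×10⁻²)
(3s)^3 = 1.43×10⁻²² / (6.77×10⁻²) = 2.11×10⁻²¹
s = 4.28×10⁻⁸ mol L⁻¹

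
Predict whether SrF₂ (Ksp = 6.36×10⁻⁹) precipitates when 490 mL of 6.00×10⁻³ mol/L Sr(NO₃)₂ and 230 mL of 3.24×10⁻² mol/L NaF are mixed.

Yes

The combined volume is 720 mL.
[Sr²⁺] = (6.00×10⁻³)(490)/720 = 4.08×10⁻³ mol/L
[F⁻] = (3.24×10⁻²)(230)/720 = 1.04×10⁻² mol/L
Q = [Sr²⁺][F⁻]^2 = 4.37×10⁻⁷
Since Q (4.37×10⁻⁷) exceeds Ksp (6.36×10⁻⁹), SrF₂ will precipitate.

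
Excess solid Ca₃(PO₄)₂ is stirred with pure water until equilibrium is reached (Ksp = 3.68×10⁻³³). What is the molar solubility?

Ca₃(PO₄)₂(s) ⇌ 3 Ca²⁺(aq) + 2 PO₄³⁻(aq)
If s mol/L of Ca₃(PO₄)₂ dissolves, [Ca²⁺] = 3s and [PO₄³⁻] = 2s.
Ksp = [Ca²⁺]^3[PO₄³⁻]^2 = (3s)^3 · (2s)^2 = 108s^5
108s^5 = 3.68×10⁻³³  ⇒  s^5 = 3.41×10⁻³⁵
s = (3.41×10⁻³⁵)^(1/5) = 1.28×10⁻⁷ M

1.28×10⁻⁷ M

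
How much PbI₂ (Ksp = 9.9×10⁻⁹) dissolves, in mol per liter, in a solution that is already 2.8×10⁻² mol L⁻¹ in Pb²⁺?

3.0×10⁻⁴ M

PbI₂(s) ⇌ Pb²⁺(aq) + 2 I⁻(aq)
With Pb²⁺ already at 2.8×10⁻² mol L⁻¹ and s small, take [Pb²⁺] ≈ 2.8×10⁻² mol L⁻¹ and [I⁻] = 2s.
Ksp = [Pb²⁺][I⁻]^2 = (2.8×10⁻²)(2s)^2
(2s)^2 = 9.9×10⁻⁹ / (2.8×10⁻²) = 3.5×10⁻⁷
s = 3.0×10⁻⁴ mol L⁻¹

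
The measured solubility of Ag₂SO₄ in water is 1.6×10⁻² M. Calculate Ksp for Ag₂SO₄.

Ksp = 1.6×10⁻⁵

Ag₂SO₄(s) ⇌ 2 Ag⁺(aq) + SO₄²⁻(aq)
Call the molar solubility s, so that [Ag⁺] = 2s and [SO₄²⁻] = s.
Ksp = [Ag⁺]^2[SO₄²⁻] = (2s)^2 · s = 4s^3
Ksp = 4 × (1.6×10⁻²)^3 = 1.6×10⁻⁵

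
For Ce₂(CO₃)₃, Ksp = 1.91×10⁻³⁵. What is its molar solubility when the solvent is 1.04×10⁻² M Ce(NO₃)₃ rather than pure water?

1.87×10⁻¹¹ M

Ce₂(CO₃)₃(s) ⇌ 2 Ce³⁺(aq) + 3 CO₃²⁻(aq)
With Ce³⁺ already at 1.04×10⁻² M and s small, take [Ce³⁺] ≈ 1.04×10⁻² M and [CO₃²⁻] = 3s.
Ksp = [Ce³⁺]^2[CO₃²⁻]^3 = (1.04×10⁻²)^2(3s)^3
(3s)^3 = 1.91×10⁻³⁵ / (1.04×10⁻²)^2 = 1.77×10⁻³¹
s = 1.87×10⁻¹¹ M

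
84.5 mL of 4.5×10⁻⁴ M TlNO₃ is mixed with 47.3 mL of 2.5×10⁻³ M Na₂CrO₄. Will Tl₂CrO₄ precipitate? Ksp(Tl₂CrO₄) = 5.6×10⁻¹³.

The combined volume is 131.8 mL.
[Tl⁺] = (4.5×10⁻⁴)(84.5)/131.8 = 2.9×10⁻⁴ M
[CrO₄²⁻] = (2.5×10⁻³)(47.3)/131.8 = 9.0×10⁻⁴ M
Q = [Tl⁺]^2[CrO₄²⁻] = 7.5×10⁻¹¹
Since Q (7.5×10⁻¹¹) exceeds Ksp (5.6×10⁻¹³), Tl₂CrO₄ will precipitate.

Yes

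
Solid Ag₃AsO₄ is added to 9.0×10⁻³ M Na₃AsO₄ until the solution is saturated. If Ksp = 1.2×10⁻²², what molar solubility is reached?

Ag₃AsO₄(s) ⇌ 3 Ag⁺(aq) + AsO₄³⁻(aq)
Let s be the solubility of Ag₃AsO₄ here. The common ion gives [AsO₄³⁻] ≈ 9.0×10⁻³ M, and [Ag⁺] = 3s.
Ksp = [Ag⁺]^3[AsO₄³⁻] = (3s)^3(9.0×10⁻³)
(3s)^3 = 1.2×10⁻²² / (9.0×10⁻³) = 1.3×10⁻²⁰
s = 7.9×10⁻⁸ M

7.9×10⁻⁸ M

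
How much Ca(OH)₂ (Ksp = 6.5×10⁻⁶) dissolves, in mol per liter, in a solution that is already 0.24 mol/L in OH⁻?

1.1×10⁻⁴ M

Ca(OH)₂(s) ⇌ Ca²⁺(aq) + 2 OH⁻(aq)
The solution already contains OH⁻ at 0.24 mol/L. Let s be the molar solubility of Ca(OH)₂.
[OH⁻] ≈ 0.24 mol/L (common ion dominates); [Ca²⁺] = s.
Ksp = [Ca²⁺][OH⁻]^2 = s(0.24)^2
s = 6.5×10⁻⁶ / (0.24)^2 = 1.1×10⁻⁴
s = 1.1×10⁻⁴ mol/L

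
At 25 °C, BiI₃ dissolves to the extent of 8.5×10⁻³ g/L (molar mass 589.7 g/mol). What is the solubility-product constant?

Ksp = 1.2×10⁻¹⁸

s = (8.5×10⁻³ g L⁻¹)/(589.7 g mol⁻¹) = 1.441×10⁻⁵ M
BiI₃(s) ⇌ Bi³⁺(aq) + 3 I⁻(aq)
Call the molar solubility s, so that [Bi³⁺] = s and [I⁻] = 3s.
Ksp = [Bi³⁺][I⁻]^3 = s · (3s)^3 = 27s^4
Ksp = 27 × (1.441×10⁻⁵)^4 = 1.2×10⁻¹⁸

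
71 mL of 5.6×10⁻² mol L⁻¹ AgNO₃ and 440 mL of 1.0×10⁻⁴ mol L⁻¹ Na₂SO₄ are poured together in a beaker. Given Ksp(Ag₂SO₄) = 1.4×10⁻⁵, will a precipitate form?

Total volume after mixing = 71 + 440 = 511 mL.
[Ag⁺] = (5.6×10⁻²)(71)/511 = 7.8×10⁻³ mol L⁻¹
[SO₄²⁻] = (1.0×10⁻⁴)(440)/511 = 8.6×10⁻⁵ mol L⁻¹
Q = [Ag⁺]^2[SO₄²⁻] = 5.2×10⁻⁹
Q = 5.2×10⁻⁹ < Ksp = 1.4×10⁻⁵, so the solution is unsaturated and no precipitate forms.

No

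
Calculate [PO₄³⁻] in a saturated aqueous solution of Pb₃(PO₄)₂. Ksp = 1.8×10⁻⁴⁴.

Pb₃(PO₄)₂(s) ⇌ 3 Pb²⁺(aq) + 2 PO₄³⁻(aq)
For each mole of Pb₃(PO₄)₂ that dissolves per liter, [Pb²⁺] = 3s and [PO₄³⁻] = 2s; let s denote this solubility.
Ksp = [Pb²⁺]^3[PO₄³⁻]^2 = (3s)^3 · (2s)^2 = 108s^5 = 1.8×10⁻⁴⁴
s = 7.0×10⁻¹⁰ M
[PO₄³⁻] = 2s = 1.4×10⁻⁹ M

1.4×10⁻⁹ M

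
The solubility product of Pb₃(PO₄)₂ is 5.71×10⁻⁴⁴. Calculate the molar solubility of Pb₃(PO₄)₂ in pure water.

8.80×10⁻¹⁰ M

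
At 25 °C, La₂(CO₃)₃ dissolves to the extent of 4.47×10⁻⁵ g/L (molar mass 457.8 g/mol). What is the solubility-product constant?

Ksp = 9.58×10⁻³⁴

s = (4.47×10⁻⁵ g L⁻¹)/(457.8 g mol⁻¹) = 9.7641×10⁻⁸ M
La₂(CO₃)₃(s) ⇌ 2 La³⁺(aq) + 3 CO₃²⁻(aq)
For each mole of La₂(CO₃)₃ that dissolves per liter, [La³⁺] = 2s and [CO₃²⁻] = 3s; let s denote this solubility.
Ksp = [La³⁺]^2[CO₃²⁻]^3 = (2s)^2 · (3s)^3 = 108s^5
Ksp = 108 × (9.7641×10⁻⁸)^5 = 9.58×10⁻³⁴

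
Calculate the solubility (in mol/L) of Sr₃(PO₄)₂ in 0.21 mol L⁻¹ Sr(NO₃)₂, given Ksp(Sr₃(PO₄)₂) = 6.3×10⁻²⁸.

Sr₃(PO₄)₂(s) ⇌ 3 Sr²⁺(aq) + 2 PO₄³⁻(aq)
The solution already contains Sr²⁺ at 0.21 mol L⁻¹. Let s be the molar solubility of Sr₃(PO₄)₂.
[Sr²⁺] ≈ 0.21 mol L⁻¹ (common ion dominates); [PO₄³⁻] = 2s.
Ksp = [Sr²⁺]^3[PO₄³⁻]^2 = (0.21)^3(2s)^2
(2s)^2 = 6.3×10⁻²⁸ / (0.21)^3 = 6.8×10⁻²⁶
s = 1.3×10⁻¹³ mol L⁻¹

1.3×10⁻¹³ M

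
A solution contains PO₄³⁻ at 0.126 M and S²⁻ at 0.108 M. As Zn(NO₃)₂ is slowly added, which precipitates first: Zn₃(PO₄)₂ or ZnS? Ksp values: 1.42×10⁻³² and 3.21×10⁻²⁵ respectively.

Each salt precipitates once Q = Ksp for that salt.
For Zn₃(PO₄)₂: [Zn²⁺] = (Ksp/[PO₄³⁻]^2)^(1/3) = 9.63×10⁻¹¹ M
For ZnS: [Zn²⁺] = (Ksp/[S²⁻]) = 2.97×10⁻²⁴ M
ZnS requires the lower [Zn²⁺], so it precipitates first.

ZnS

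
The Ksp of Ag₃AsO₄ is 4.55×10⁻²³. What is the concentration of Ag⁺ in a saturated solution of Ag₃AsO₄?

Ag₃AsO₄(s) ⇌ 3 Ag⁺(aq) + AsO₄³⁻(aq)
Call the molar solubility s, so that [Ag⁺] = 3s and [AsO₄³⁻] = s.
Ksp = [Ag⁺]^3[AsO₄³⁻] = (3s)^3 · s = 27s^4 = 4.55×10⁻²³
s = 1.14×10⁻⁶ M
[Ag⁺] = 3s = 3.42×10⁻⁶ M

3.42×10⁻⁶ M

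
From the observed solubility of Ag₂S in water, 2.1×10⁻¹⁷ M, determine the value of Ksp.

Ksp = 3.7×10⁻⁵⁰

Ag₂S(s) ⇌ 2 Ag⁺(aq) + S²⁻(aq)
If s mol/L of Ag₂S dissolves, [Ag⁺] = 2s and [S²⁻] = s.
Ksp = [Ag⁺]^2[S²⁻] = (2s)^2 · s = 4s^3
Ksp = 4 × (2.1×10⁻¹⁷)^3 = 3.7×10⁻⁵⁰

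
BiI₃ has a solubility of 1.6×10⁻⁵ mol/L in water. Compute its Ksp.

BiI₃(s) ⇌ Bi³⁺(aq) + 3 I⁻(aq)
With molar solubility s: [Bi³⁺] = s, [I⁻] = 3s.
Ksp = [Bi³⁺][I⁻]^3 = s · (3s)^3 = 27s^4
Ksp = 27 × (1.6×10⁻⁵)^4 = 1.8×10⁻¹⁸

Ksp = 1.8×10⁻¹⁸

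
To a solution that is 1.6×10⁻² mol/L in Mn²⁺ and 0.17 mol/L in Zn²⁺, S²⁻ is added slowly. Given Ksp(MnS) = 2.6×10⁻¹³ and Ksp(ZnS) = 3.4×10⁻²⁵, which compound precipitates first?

ZnS

The threshold for precipitation is Q = Ksp.
For MnS: [S²⁻] = (Ksp/[Mn²⁺]) = 1.6×10⁻¹¹ mol/L
For ZnS: [S²⁻] = (Ksp/[Zn²⁺]) = 2.0×10⁻²⁴ mol/L
Since ZnS needs less S²⁻ to reach saturation, it precipitates first.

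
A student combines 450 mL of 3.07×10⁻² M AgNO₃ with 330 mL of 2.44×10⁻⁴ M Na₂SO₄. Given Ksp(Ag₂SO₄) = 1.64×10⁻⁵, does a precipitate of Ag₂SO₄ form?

Total volume after mixing = 450 + 330 = 780 mL.
[Ag⁺] = (3.07×10⁻²)(450)/780 = 1.77×10⁻² M
[SO₄²⁻] = (2.44×10⁻⁴)(330)/780 = 1.03×10⁻⁴ M
Q = [Ag⁺]^2[SO₄²⁻] = 3.24×10⁻⁸
Since Q (3.24×10⁻⁸) is less than Ksp (1.64×10⁻⁵), no Ag₂SO₄ precipitates.

No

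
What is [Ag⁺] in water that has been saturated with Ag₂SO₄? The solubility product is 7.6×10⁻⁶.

2.5×10⁻² M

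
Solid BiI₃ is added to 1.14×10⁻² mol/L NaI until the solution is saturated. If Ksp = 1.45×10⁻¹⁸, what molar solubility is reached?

9.79×10⁻¹³ M

BiI₃(s) ⇌ Bi³⁺(aq) + 3 I⁻(aq)
With I⁻ already at 1.14×10⁻² mol/L and s small, take [I⁻] ≈ 1.14×10⁻² mol/L and [Bi³⁺] = s.
Ksp = [Bi³⁺][I⁻]^3 = s(1.14×10⁻²)^3
s = 1.45×10⁻¹⁸ / (1.14×10⁻²)^3 = 9.79×10⁻¹³
s = 9.79×10⁻¹³ mol/L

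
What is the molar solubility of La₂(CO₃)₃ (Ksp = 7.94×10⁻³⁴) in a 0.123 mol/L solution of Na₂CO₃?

3.27×10⁻¹⁶ M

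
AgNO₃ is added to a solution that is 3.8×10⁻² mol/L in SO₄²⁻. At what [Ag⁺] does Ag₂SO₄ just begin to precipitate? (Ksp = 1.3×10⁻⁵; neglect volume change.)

Each salt precipitates once Q = Ksp for that salt.
Ag₂SO₄(s) ⇌ 2 Ag⁺(aq) + SO₄²⁻(aq)
Ksp = [Ag⁺]^2[SO₄²⁻] = [Ag⁺]^2(3.8×10⁻²)
[Ag⁺]^2 = 1.3×10⁻⁵ / (3.8×10⁻²) = 3.4×10⁻⁴
[Ag⁺] = 1.8×10⁻² mol/L

1.8×10⁻² M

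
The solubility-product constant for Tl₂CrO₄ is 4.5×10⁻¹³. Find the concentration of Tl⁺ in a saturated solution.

9.7×10⁻⁵ M

Tl₂CrO₄(s) ⇌ 2 Tl⁺(aq) + CrO₄²⁻(aq)
Let s be the molar solubility. Then [Tl⁺] = 2s and [CrO₄²⁻] = s.
Ksp = [Tl⁺]^2[CrO₄²⁻] = (2s)^2 · s = 4s^3 = 4.5×10⁻¹³
s = 4.8×10⁻⁵ mol L⁻¹
[Tl⁺] = 2s = 9.7×10⁻⁵ mol L⁻¹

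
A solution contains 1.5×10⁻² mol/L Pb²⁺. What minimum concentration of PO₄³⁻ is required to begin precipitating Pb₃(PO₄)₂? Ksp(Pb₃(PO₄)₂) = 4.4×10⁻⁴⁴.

Precipitation of each salt begins when its ion product equals Ksp.
Pb₃(PO₄)₂(s) ⇌ 3 Pb²⁺(aq) + 2 PO₄³⁻(aq)
Ksp = [Pb²⁺]^3[PO₄³⁻]^2 = [PO₄³⁻]^2(1.5×10⁻²)^3
[PO₄³⁻]^2 = 4.4×10⁻⁴⁴ / (1.5×10⁻²)^3 = 1.3×10⁻³⁸
[PO₄³⁻] = 1.1×10⁻¹⁹ mol/L

1.1×10⁻¹⁹ M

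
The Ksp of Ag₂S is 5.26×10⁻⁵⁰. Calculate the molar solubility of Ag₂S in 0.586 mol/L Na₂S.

1.50×10⁻²⁵ M

Ag₂S(s) ⇌ 2 Ag⁺(aq) + S²⁻(aq)
The solution already contains S²⁻ at 0.586 mol/L. Let s be the molar solubility of Ag₂S.
[S²⁻] ≈ 0.586 mol/L (common ion dominates); [Ag⁺] = 2s.
Ksp = [Ag⁺]^2[S²⁻] = (2s)^2(0.586)
(2s)^2 = 5.26×10⁻⁵⁰ / (0.586) = 8.98×10⁻⁵⁰
s = 1.50×10⁻²⁵ mol/L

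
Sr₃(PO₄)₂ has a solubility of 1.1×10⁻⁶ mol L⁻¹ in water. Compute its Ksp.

Sr₃(PO₄)₂(s) ⇌ 3 Sr²⁺(aq) + 2 PO₄³⁻(aq)
Call the molar solubility s, so that [Sr²⁺] = 3s and [PO₄³⁻] = 2s.
Ksp = [Sr²⁺]^3[PO₄³⁻]^2 = (3s)^3 · (2s)^2 = 108s^5
Ksp = 108 × (1.1×10⁻⁶)^5 = 1.7×10⁻²⁸

Ksp = 1.7×10⁻²⁸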